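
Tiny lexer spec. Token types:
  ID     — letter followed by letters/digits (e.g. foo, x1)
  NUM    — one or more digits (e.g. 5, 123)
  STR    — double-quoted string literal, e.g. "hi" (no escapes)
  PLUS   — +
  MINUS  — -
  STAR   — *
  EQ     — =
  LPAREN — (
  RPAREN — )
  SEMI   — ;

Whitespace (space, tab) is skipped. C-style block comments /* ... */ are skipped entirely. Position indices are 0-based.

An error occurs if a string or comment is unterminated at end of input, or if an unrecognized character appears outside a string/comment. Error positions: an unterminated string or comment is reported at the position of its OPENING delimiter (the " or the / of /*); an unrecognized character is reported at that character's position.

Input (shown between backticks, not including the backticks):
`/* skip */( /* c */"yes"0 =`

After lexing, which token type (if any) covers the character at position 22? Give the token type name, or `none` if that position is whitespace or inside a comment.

pos=0: enter COMMENT mode (saw '/*')
exit COMMENT mode (now at pos=10)
pos=10: emit LPAREN '('
pos=12: enter COMMENT mode (saw '/*')
exit COMMENT mode (now at pos=19)
pos=19: enter STRING mode
pos=19: emit STR "yes" (now at pos=24)
pos=24: emit NUM '0' (now at pos=25)
pos=26: emit EQ '='
DONE. 4 tokens: [LPAREN, STR, NUM, EQ]
Position 22: char is 's' -> STR

Answer: STR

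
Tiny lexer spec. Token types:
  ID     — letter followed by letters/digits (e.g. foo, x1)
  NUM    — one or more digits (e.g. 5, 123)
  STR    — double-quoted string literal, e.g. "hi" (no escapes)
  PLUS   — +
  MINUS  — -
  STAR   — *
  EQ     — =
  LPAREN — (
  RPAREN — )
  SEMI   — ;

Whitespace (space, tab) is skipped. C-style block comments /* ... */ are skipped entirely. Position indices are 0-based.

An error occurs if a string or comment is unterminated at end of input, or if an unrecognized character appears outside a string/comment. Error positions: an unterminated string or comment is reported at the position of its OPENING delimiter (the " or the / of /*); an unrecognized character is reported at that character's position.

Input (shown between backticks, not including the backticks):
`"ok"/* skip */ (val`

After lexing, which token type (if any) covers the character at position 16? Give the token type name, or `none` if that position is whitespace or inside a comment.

Answer: ID

Derivation:
pos=0: enter STRING mode
pos=0: emit STR "ok" (now at pos=4)
pos=4: enter COMMENT mode (saw '/*')
exit COMMENT mode (now at pos=14)
pos=15: emit LPAREN '('
pos=16: emit ID 'val' (now at pos=19)
DONE. 3 tokens: [STR, LPAREN, ID]
Position 16: char is 'v' -> ID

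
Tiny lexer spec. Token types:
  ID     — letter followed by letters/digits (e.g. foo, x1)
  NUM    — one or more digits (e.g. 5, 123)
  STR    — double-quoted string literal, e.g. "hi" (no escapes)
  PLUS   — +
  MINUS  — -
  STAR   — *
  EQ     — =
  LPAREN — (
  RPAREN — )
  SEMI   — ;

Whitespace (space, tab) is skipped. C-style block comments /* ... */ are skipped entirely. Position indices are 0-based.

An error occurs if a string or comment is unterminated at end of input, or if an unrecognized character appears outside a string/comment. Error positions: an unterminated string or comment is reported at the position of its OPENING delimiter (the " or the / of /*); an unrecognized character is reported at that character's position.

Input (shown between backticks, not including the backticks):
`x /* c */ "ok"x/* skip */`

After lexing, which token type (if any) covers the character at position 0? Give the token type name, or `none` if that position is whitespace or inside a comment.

Answer: ID

Derivation:
pos=0: emit ID 'x' (now at pos=1)
pos=2: enter COMMENT mode (saw '/*')
exit COMMENT mode (now at pos=9)
pos=10: enter STRING mode
pos=10: emit STR "ok" (now at pos=14)
pos=14: emit ID 'x' (now at pos=15)
pos=15: enter COMMENT mode (saw '/*')
exit COMMENT mode (now at pos=25)
DONE. 3 tokens: [ID, STR, ID]
Position 0: char is 'x' -> ID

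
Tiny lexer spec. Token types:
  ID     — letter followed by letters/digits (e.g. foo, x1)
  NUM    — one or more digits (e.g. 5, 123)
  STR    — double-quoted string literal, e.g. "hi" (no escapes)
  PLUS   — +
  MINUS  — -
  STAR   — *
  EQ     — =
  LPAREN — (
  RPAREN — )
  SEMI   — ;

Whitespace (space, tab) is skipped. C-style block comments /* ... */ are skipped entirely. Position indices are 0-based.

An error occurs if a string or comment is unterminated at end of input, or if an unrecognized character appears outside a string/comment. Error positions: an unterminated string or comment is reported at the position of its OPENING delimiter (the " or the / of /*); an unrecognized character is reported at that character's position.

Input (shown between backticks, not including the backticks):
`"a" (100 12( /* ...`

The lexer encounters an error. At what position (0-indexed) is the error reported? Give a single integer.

pos=0: enter STRING mode
pos=0: emit STR "a" (now at pos=3)
pos=4: emit LPAREN '('
pos=5: emit NUM '100' (now at pos=8)
pos=9: emit NUM '12' (now at pos=11)
pos=11: emit LPAREN '('
pos=13: enter COMMENT mode (saw '/*')
pos=13: ERROR — unterminated comment (reached EOF)

Answer: 13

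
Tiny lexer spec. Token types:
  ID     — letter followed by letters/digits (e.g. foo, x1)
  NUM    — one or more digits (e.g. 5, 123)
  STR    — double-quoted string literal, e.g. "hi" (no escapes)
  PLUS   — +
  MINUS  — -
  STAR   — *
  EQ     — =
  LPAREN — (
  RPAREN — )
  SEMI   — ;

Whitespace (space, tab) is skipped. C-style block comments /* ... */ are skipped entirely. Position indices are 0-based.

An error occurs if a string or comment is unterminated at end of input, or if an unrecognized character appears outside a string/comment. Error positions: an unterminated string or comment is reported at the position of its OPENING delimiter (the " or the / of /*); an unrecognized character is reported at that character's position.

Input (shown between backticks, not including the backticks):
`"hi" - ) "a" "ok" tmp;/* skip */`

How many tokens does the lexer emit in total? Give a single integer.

pos=0: enter STRING mode
pos=0: emit STR "hi" (now at pos=4)
pos=5: emit MINUS '-'
pos=7: emit RPAREN ')'
pos=9: enter STRING mode
pos=9: emit STR "a" (now at pos=12)
pos=13: enter STRING mode
pos=13: emit STR "ok" (now at pos=17)
pos=18: emit ID 'tmp' (now at pos=21)
pos=21: emit SEMI ';'
pos=22: enter COMMENT mode (saw '/*')
exit COMMENT mode (now at pos=32)
DONE. 7 tokens: [STR, MINUS, RPAREN, STR, STR, ID, SEMI]

Answer: 7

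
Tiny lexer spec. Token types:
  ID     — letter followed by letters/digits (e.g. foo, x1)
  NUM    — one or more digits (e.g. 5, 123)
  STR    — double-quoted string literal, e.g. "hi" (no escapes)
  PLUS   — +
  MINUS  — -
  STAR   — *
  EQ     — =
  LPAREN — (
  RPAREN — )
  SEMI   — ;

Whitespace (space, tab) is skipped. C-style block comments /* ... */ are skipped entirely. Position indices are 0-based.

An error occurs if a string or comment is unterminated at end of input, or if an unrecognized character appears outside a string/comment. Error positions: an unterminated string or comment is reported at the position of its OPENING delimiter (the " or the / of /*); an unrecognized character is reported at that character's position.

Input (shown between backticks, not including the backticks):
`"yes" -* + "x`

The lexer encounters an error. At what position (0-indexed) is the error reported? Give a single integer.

Answer: 11

Derivation:
pos=0: enter STRING mode
pos=0: emit STR "yes" (now at pos=5)
pos=6: emit MINUS '-'
pos=7: emit STAR '*'
pos=9: emit PLUS '+'
pos=11: enter STRING mode
pos=11: ERROR — unterminated string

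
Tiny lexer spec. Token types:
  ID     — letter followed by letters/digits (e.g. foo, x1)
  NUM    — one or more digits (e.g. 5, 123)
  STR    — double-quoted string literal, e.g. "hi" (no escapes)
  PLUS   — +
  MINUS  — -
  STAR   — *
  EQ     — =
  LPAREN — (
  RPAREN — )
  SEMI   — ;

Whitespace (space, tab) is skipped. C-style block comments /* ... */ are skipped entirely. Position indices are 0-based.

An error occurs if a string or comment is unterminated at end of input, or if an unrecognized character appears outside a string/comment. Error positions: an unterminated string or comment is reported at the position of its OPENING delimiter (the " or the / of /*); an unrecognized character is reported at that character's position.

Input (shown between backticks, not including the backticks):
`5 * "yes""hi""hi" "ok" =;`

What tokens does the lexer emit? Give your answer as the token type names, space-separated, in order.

Answer: NUM STAR STR STR STR STR EQ SEMI

Derivation:
pos=0: emit NUM '5' (now at pos=1)
pos=2: emit STAR '*'
pos=4: enter STRING mode
pos=4: emit STR "yes" (now at pos=9)
pos=9: enter STRING mode
pos=9: emit STR "hi" (now at pos=13)
pos=13: enter STRING mode
pos=13: emit STR "hi" (now at pos=17)
pos=18: enter STRING mode
pos=18: emit STR "ok" (now at pos=22)
pos=23: emit EQ '='
pos=24: emit SEMI ';'
DONE. 8 tokens: [NUM, STAR, STR, STR, STR, STR, EQ, SEMI]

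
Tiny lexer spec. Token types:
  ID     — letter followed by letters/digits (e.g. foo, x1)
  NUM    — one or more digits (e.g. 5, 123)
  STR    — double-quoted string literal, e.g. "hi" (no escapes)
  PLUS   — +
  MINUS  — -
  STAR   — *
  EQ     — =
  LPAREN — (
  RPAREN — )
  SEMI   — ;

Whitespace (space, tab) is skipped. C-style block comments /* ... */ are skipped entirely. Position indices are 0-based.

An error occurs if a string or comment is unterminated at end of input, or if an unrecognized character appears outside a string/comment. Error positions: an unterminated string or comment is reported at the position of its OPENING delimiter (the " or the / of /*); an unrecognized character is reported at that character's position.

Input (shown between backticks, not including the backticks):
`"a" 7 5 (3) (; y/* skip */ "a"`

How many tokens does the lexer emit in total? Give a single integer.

Answer: 10

Derivation:
pos=0: enter STRING mode
pos=0: emit STR "a" (now at pos=3)
pos=4: emit NUM '7' (now at pos=5)
pos=6: emit NUM '5' (now at pos=7)
pos=8: emit LPAREN '('
pos=9: emit NUM '3' (now at pos=10)
pos=10: emit RPAREN ')'
pos=12: emit LPAREN '('
pos=13: emit SEMI ';'
pos=15: emit ID 'y' (now at pos=16)
pos=16: enter COMMENT mode (saw '/*')
exit COMMENT mode (now at pos=26)
pos=27: enter STRING mode
pos=27: emit STR "a" (now at pos=30)
DONE. 10 tokens: [STR, NUM, NUM, LPAREN, NUM, RPAREN, LPAREN, SEMI, ID, STR]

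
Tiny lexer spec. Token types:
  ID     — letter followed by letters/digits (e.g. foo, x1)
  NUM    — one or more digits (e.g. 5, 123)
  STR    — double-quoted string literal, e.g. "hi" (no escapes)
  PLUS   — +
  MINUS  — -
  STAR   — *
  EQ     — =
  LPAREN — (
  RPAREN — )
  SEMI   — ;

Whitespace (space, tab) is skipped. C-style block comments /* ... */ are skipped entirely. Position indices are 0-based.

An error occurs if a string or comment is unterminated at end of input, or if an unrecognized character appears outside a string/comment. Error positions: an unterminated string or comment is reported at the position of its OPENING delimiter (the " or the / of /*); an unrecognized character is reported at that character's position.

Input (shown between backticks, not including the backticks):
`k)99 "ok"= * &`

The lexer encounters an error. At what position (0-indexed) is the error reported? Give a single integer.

Answer: 13

Derivation:
pos=0: emit ID 'k' (now at pos=1)
pos=1: emit RPAREN ')'
pos=2: emit NUM '99' (now at pos=4)
pos=5: enter STRING mode
pos=5: emit STR "ok" (now at pos=9)
pos=9: emit EQ '='
pos=11: emit STAR '*'
pos=13: ERROR — unrecognized char '&'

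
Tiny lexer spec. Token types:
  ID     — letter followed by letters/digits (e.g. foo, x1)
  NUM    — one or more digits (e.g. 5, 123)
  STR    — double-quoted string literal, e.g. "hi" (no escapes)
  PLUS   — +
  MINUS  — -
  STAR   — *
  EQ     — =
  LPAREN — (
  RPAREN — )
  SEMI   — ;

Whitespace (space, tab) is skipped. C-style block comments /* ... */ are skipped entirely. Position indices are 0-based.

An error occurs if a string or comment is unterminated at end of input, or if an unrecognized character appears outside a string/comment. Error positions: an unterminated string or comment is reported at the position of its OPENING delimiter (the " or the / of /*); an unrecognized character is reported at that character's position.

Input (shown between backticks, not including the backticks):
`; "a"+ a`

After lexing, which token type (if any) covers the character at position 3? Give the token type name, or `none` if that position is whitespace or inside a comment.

Answer: STR

Derivation:
pos=0: emit SEMI ';'
pos=2: enter STRING mode
pos=2: emit STR "a" (now at pos=5)
pos=5: emit PLUS '+'
pos=7: emit ID 'a' (now at pos=8)
DONE. 4 tokens: [SEMI, STR, PLUS, ID]
Position 3: char is 'a' -> STR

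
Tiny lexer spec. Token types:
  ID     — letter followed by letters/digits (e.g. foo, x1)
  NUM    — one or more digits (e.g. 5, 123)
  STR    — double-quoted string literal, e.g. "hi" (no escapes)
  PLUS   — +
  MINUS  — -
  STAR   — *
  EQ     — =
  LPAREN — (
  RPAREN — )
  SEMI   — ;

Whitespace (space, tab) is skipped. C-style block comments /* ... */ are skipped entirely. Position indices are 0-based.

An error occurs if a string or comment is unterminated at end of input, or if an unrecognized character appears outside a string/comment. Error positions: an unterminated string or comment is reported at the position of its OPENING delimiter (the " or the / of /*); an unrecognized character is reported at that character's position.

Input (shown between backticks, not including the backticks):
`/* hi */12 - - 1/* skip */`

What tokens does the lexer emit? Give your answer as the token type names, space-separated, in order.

Answer: NUM MINUS MINUS NUM

Derivation:
pos=0: enter COMMENT mode (saw '/*')
exit COMMENT mode (now at pos=8)
pos=8: emit NUM '12' (now at pos=10)
pos=11: emit MINUS '-'
pos=13: emit MINUS '-'
pos=15: emit NUM '1' (now at pos=16)
pos=16: enter COMMENT mode (saw '/*')
exit COMMENT mode (now at pos=26)
DONE. 4 tokens: [NUM, MINUS, MINUS, NUM]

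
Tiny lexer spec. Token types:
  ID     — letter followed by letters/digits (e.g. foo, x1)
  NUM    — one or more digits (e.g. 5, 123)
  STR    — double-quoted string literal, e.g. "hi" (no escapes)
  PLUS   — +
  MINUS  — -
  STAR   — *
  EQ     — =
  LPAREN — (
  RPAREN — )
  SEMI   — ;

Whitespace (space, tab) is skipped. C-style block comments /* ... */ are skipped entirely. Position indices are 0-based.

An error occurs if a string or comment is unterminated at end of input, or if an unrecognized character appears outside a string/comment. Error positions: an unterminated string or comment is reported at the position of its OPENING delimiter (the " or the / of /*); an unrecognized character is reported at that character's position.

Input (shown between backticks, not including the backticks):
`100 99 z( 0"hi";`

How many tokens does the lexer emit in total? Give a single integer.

pos=0: emit NUM '100' (now at pos=3)
pos=4: emit NUM '99' (now at pos=6)
pos=7: emit ID 'z' (now at pos=8)
pos=8: emit LPAREN '('
pos=10: emit NUM '0' (now at pos=11)
pos=11: enter STRING mode
pos=11: emit STR "hi" (now at pos=15)
pos=15: emit SEMI ';'
DONE. 7 tokens: [NUM, NUM, ID, LPAREN, NUM, STR, SEMI]

Answer: 7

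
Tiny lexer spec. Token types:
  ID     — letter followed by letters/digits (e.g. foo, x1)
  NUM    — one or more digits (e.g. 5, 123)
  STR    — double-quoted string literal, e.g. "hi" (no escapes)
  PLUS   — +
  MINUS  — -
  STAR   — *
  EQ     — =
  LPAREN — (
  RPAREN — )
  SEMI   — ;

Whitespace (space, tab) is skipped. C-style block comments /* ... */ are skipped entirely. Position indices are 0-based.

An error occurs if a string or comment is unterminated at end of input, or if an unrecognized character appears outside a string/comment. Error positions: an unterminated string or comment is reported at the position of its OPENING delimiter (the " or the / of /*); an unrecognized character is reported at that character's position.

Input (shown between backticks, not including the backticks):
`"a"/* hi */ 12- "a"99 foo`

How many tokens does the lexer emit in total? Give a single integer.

Answer: 6

Derivation:
pos=0: enter STRING mode
pos=0: emit STR "a" (now at pos=3)
pos=3: enter COMMENT mode (saw '/*')
exit COMMENT mode (now at pos=11)
pos=12: emit NUM '12' (now at pos=14)
pos=14: emit MINUS '-'
pos=16: enter STRING mode
pos=16: emit STR "a" (now at pos=19)
pos=19: emit NUM '99' (now at pos=21)
pos=22: emit ID 'foo' (now at pos=25)
DONE. 6 tokens: [STR, NUM, MINUS, STR, NUM, ID]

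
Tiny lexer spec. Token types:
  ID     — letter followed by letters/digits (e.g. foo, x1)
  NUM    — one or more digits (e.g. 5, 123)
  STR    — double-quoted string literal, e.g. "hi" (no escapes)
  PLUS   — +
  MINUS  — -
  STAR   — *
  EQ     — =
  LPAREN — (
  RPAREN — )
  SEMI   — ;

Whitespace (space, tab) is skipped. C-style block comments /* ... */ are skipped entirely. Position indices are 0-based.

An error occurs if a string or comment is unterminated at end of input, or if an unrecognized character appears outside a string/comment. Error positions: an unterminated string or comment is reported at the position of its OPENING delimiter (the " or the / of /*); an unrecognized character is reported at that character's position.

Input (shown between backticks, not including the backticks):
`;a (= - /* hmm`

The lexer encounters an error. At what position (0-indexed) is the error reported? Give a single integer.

Answer: 8

Derivation:
pos=0: emit SEMI ';'
pos=1: emit ID 'a' (now at pos=2)
pos=3: emit LPAREN '('
pos=4: emit EQ '='
pos=6: emit MINUS '-'
pos=8: enter COMMENT mode (saw '/*')
pos=8: ERROR — unterminated comment (reached EOF)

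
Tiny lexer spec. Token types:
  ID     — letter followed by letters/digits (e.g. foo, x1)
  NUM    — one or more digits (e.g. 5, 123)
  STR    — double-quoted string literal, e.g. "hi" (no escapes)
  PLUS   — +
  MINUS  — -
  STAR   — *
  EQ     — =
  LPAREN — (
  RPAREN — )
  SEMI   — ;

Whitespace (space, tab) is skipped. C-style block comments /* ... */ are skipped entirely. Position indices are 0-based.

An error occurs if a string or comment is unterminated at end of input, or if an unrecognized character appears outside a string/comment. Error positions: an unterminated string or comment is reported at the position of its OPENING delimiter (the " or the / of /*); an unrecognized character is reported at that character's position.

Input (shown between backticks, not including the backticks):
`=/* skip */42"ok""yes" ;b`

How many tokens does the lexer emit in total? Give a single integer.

pos=0: emit EQ '='
pos=1: enter COMMENT mode (saw '/*')
exit COMMENT mode (now at pos=11)
pos=11: emit NUM '42' (now at pos=13)
pos=13: enter STRING mode
pos=13: emit STR "ok" (now at pos=17)
pos=17: enter STRING mode
pos=17: emit STR "yes" (now at pos=22)
pos=23: emit SEMI ';'
pos=24: emit ID 'b' (now at pos=25)
DONE. 6 tokens: [EQ, NUM, STR, STR, SEMI, ID]

Answer: 6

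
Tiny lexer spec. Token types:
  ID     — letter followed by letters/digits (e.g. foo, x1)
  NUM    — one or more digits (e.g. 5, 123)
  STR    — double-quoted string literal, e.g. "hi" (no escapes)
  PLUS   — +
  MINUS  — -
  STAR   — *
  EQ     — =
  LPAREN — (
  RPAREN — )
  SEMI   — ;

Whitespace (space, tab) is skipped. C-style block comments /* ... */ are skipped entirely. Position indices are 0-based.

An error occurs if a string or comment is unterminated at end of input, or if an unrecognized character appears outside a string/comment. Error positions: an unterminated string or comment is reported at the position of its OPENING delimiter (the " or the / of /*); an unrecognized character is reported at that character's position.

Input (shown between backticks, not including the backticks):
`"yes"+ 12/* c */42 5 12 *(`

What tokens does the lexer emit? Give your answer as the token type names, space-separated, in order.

Answer: STR PLUS NUM NUM NUM NUM STAR LPAREN

Derivation:
pos=0: enter STRING mode
pos=0: emit STR "yes" (now at pos=5)
pos=5: emit PLUS '+'
pos=7: emit NUM '12' (now at pos=9)
pos=9: enter COMMENT mode (saw '/*')
exit COMMENT mode (now at pos=16)
pos=16: emit NUM '42' (now at pos=18)
pos=19: emit NUM '5' (now at pos=20)
pos=21: emit NUM '12' (now at pos=23)
pos=24: emit STAR '*'
pos=25: emit LPAREN '('
DONE. 8 tokens: [STR, PLUS, NUM, NUM, NUM, NUM, STAR, LPAREN]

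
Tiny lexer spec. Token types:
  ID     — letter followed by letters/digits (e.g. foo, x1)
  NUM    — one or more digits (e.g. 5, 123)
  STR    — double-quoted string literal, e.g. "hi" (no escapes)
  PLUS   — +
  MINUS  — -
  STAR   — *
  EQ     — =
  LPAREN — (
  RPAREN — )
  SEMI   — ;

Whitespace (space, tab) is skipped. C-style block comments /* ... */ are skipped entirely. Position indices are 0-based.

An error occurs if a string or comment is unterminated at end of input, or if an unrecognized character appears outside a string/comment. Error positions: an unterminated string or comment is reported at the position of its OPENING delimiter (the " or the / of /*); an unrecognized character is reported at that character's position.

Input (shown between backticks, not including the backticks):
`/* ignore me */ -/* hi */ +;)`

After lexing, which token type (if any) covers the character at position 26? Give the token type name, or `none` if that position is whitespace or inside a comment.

pos=0: enter COMMENT mode (saw '/*')
exit COMMENT mode (now at pos=15)
pos=16: emit MINUS '-'
pos=17: enter COMMENT mode (saw '/*')
exit COMMENT mode (now at pos=25)
pos=26: emit PLUS '+'
pos=27: emit SEMI ';'
pos=28: emit RPAREN ')'
DONE. 4 tokens: [MINUS, PLUS, SEMI, RPAREN]
Position 26: char is '+' -> PLUS

Answer: PLUS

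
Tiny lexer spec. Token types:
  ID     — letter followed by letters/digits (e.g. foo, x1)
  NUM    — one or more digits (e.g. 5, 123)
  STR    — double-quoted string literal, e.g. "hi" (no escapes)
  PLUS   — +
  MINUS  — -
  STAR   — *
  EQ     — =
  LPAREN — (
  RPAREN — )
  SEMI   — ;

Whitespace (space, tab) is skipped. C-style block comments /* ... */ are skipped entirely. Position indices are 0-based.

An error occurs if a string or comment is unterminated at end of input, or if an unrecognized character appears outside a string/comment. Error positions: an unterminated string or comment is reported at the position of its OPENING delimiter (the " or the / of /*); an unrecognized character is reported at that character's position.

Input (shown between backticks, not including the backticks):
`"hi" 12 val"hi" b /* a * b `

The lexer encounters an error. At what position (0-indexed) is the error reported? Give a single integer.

Answer: 18

Derivation:
pos=0: enter STRING mode
pos=0: emit STR "hi" (now at pos=4)
pos=5: emit NUM '12' (now at pos=7)
pos=8: emit ID 'val' (now at pos=11)
pos=11: enter STRING mode
pos=11: emit STR "hi" (now at pos=15)
pos=16: emit ID 'b' (now at pos=17)
pos=18: enter COMMENT mode (saw '/*')
pos=18: ERROR — unterminated comment (reached EOF)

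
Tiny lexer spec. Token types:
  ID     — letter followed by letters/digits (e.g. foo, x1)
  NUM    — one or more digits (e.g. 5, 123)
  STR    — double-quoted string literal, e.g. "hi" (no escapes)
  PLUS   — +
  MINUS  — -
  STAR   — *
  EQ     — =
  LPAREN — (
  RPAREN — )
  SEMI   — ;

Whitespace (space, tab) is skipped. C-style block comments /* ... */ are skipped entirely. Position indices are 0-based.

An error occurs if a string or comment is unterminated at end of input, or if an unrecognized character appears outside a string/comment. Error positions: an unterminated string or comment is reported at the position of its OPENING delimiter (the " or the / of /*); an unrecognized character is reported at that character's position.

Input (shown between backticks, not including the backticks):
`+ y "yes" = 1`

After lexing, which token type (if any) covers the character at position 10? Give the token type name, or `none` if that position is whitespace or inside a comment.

Answer: EQ

Derivation:
pos=0: emit PLUS '+'
pos=2: emit ID 'y' (now at pos=3)
pos=4: enter STRING mode
pos=4: emit STR "yes" (now at pos=9)
pos=10: emit EQ '='
pos=12: emit NUM '1' (now at pos=13)
DONE. 5 tokens: [PLUS, ID, STR, EQ, NUM]
Position 10: char is '=' -> EQ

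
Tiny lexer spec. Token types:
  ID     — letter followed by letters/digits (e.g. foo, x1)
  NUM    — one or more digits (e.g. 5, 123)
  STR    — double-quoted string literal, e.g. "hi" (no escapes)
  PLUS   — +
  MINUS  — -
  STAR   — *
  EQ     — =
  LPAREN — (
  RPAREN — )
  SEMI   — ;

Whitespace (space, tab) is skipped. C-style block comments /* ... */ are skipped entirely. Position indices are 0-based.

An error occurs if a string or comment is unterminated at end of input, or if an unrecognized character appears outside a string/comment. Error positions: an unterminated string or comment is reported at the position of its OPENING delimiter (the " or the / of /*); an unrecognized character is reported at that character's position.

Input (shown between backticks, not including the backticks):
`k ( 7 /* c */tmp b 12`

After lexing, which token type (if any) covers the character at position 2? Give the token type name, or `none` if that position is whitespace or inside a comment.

pos=0: emit ID 'k' (now at pos=1)
pos=2: emit LPAREN '('
pos=4: emit NUM '7' (now at pos=5)
pos=6: enter COMMENT mode (saw '/*')
exit COMMENT mode (now at pos=13)
pos=13: emit ID 'tmp' (now at pos=16)
pos=17: emit ID 'b' (now at pos=18)
pos=19: emit NUM '12' (now at pos=21)
DONE. 6 tokens: [ID, LPAREN, NUM, ID, ID, NUM]
Position 2: char is '(' -> LPAREN

Answer: LPAREN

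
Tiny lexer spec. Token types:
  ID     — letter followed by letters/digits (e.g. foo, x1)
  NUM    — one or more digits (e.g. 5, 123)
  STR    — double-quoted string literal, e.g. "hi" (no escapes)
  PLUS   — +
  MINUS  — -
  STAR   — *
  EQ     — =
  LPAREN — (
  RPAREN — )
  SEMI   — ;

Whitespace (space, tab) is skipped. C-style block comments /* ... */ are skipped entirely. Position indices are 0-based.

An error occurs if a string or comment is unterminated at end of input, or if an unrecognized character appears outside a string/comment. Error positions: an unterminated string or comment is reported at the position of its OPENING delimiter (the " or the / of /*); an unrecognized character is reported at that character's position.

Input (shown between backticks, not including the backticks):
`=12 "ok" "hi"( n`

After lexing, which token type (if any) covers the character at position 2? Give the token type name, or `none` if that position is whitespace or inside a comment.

Answer: NUM

Derivation:
pos=0: emit EQ '='
pos=1: emit NUM '12' (now at pos=3)
pos=4: enter STRING mode
pos=4: emit STR "ok" (now at pos=8)
pos=9: enter STRING mode
pos=9: emit STR "hi" (now at pos=13)
pos=13: emit LPAREN '('
pos=15: emit ID 'n' (now at pos=16)
DONE. 6 tokens: [EQ, NUM, STR, STR, LPAREN, ID]
Position 2: char is '2' -> NUM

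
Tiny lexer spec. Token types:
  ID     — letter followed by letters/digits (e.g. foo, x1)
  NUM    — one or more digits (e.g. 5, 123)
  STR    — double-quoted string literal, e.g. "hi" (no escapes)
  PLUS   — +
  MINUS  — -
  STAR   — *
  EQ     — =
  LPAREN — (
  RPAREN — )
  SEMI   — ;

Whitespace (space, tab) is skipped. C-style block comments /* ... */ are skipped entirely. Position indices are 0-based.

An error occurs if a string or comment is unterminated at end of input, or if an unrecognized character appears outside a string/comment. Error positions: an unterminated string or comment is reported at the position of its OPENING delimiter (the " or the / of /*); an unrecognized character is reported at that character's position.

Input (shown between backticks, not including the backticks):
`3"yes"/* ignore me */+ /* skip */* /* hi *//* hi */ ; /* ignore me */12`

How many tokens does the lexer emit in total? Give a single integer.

Answer: 6

Derivation:
pos=0: emit NUM '3' (now at pos=1)
pos=1: enter STRING mode
pos=1: emit STR "yes" (now at pos=6)
pos=6: enter COMMENT mode (saw '/*')
exit COMMENT mode (now at pos=21)
pos=21: emit PLUS '+'
pos=23: enter COMMENT mode (saw '/*')
exit COMMENT mode (now at pos=33)
pos=33: emit STAR '*'
pos=35: enter COMMENT mode (saw '/*')
exit COMMENT mode (now at pos=43)
pos=43: enter COMMENT mode (saw '/*')
exit COMMENT mode (now at pos=51)
pos=52: emit SEMI ';'
pos=54: enter COMMENT mode (saw '/*')
exit COMMENT mode (now at pos=69)
pos=69: emit NUM '12' (now at pos=71)
DONE. 6 tokens: [NUM, STR, PLUS, STAR, SEMI, NUM]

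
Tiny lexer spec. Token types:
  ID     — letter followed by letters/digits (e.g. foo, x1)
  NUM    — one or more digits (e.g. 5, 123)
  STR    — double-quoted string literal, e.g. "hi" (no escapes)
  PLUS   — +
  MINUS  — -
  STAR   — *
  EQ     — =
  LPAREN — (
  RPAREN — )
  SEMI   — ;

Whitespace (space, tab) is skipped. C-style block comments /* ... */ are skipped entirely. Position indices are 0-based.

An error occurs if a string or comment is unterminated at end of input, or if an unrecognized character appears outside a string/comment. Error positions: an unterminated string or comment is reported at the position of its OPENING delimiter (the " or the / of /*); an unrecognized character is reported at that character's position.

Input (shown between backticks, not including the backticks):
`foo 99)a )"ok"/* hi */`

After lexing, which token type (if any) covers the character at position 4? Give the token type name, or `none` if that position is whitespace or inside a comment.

pos=0: emit ID 'foo' (now at pos=3)
pos=4: emit NUM '99' (now at pos=6)
pos=6: emit RPAREN ')'
pos=7: emit ID 'a' (now at pos=8)
pos=9: emit RPAREN ')'
pos=10: enter STRING mode
pos=10: emit STR "ok" (now at pos=14)
pos=14: enter COMMENT mode (saw '/*')
exit COMMENT mode (now at pos=22)
DONE. 6 tokens: [ID, NUM, RPAREN, ID, RPAREN, STR]
Position 4: char is '9' -> NUM

Answer: NUM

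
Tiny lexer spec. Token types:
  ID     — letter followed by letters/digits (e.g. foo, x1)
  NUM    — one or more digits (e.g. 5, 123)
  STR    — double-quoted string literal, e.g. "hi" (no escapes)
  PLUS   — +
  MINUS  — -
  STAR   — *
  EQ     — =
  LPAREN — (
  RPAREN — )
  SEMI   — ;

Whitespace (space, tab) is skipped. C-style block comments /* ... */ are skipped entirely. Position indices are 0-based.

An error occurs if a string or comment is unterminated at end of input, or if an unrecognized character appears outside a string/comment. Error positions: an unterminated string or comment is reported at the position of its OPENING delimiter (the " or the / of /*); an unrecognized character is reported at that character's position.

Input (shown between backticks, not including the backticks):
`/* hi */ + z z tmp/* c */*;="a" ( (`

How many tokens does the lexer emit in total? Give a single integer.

Answer: 10

Derivation:
pos=0: enter COMMENT mode (saw '/*')
exit COMMENT mode (now at pos=8)
pos=9: emit PLUS '+'
pos=11: emit ID 'z' (now at pos=12)
pos=13: emit ID 'z' (now at pos=14)
pos=15: emit ID 'tmp' (now at pos=18)
pos=18: enter COMMENT mode (saw '/*')
exit COMMENT mode (now at pos=25)
pos=25: emit STAR '*'
pos=26: emit SEMI ';'
pos=27: emit EQ '='
pos=28: enter STRING mode
pos=28: emit STR "a" (now at pos=31)
pos=32: emit LPAREN '('
pos=34: emit LPAREN '('
DONE. 10 tokens: [PLUS, ID, ID, ID, STAR, SEMI, EQ, STR, LPAREN, LPAREN]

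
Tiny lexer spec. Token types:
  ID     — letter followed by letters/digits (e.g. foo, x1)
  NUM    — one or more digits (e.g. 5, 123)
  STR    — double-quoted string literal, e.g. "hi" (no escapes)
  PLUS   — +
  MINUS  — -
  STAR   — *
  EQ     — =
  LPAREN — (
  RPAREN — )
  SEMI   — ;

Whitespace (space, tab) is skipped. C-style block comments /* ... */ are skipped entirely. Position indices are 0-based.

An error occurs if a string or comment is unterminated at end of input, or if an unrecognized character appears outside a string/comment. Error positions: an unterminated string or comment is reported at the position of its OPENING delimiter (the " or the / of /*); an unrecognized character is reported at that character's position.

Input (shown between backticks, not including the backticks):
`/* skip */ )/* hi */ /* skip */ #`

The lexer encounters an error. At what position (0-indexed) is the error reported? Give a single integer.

Answer: 32

Derivation:
pos=0: enter COMMENT mode (saw '/*')
exit COMMENT mode (now at pos=10)
pos=11: emit RPAREN ')'
pos=12: enter COMMENT mode (saw '/*')
exit COMMENT mode (now at pos=20)
pos=21: enter COMMENT mode (saw '/*')
exit COMMENT mode (now at pos=31)
pos=32: ERROR — unrecognized char '#'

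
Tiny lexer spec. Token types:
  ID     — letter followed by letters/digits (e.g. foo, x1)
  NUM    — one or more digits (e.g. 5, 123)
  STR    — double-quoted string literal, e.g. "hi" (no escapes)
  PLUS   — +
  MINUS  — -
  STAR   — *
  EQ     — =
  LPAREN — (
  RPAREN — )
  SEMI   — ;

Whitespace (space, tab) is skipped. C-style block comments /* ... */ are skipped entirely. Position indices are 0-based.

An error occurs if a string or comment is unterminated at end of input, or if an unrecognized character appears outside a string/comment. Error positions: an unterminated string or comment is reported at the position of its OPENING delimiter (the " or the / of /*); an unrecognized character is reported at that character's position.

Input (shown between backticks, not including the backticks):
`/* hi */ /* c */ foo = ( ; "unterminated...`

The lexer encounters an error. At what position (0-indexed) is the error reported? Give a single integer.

pos=0: enter COMMENT mode (saw '/*')
exit COMMENT mode (now at pos=8)
pos=9: enter COMMENT mode (saw '/*')
exit COMMENT mode (now at pos=16)
pos=17: emit ID 'foo' (now at pos=20)
pos=21: emit EQ '='
pos=23: emit LPAREN '('
pos=25: emit SEMI ';'
pos=27: enter STRING mode
pos=27: ERROR — unterminated string

Answer: 27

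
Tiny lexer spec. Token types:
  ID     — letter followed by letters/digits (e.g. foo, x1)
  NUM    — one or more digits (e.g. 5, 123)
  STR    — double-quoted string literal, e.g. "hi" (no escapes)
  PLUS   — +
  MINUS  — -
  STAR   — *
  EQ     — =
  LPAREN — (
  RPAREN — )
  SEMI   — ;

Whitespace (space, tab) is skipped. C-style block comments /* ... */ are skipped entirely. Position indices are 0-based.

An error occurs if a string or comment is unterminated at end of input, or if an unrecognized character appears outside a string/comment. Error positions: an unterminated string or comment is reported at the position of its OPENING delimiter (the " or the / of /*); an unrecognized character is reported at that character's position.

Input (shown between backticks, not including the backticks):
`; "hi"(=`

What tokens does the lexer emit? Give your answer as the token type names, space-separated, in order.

pos=0: emit SEMI ';'
pos=2: enter STRING mode
pos=2: emit STR "hi" (now at pos=6)
pos=6: emit LPAREN '('
pos=7: emit EQ '='
DONE. 4 tokens: [SEMI, STR, LPAREN, EQ]

Answer: SEMI STR LPAREN EQ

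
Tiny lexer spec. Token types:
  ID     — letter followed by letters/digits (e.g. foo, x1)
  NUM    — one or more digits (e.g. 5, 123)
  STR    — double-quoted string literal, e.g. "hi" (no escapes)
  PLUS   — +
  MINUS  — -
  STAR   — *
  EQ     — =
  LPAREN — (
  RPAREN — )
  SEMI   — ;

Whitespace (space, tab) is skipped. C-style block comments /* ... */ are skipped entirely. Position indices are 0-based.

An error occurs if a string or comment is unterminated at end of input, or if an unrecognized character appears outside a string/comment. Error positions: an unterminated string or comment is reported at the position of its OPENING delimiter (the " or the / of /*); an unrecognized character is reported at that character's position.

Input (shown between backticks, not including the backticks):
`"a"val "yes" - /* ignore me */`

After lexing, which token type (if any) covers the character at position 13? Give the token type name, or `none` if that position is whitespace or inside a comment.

pos=0: enter STRING mode
pos=0: emit STR "a" (now at pos=3)
pos=3: emit ID 'val' (now at pos=6)
pos=7: enter STRING mode
pos=7: emit STR "yes" (now at pos=12)
pos=13: emit MINUS '-'
pos=15: enter COMMENT mode (saw '/*')
exit COMMENT mode (now at pos=30)
DONE. 4 tokens: [STR, ID, STR, MINUS]
Position 13: char is '-' -> MINUS

Answer: MINUS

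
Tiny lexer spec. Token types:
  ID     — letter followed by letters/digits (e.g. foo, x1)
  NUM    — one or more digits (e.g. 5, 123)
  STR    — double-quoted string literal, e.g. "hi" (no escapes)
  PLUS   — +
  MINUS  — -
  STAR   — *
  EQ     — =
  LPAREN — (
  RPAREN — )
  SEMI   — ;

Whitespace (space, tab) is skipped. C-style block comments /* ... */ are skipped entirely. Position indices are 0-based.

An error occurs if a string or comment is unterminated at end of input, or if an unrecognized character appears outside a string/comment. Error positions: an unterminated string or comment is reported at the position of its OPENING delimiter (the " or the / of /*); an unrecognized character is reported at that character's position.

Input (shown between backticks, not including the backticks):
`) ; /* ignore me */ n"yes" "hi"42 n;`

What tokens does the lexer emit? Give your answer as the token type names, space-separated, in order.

Answer: RPAREN SEMI ID STR STR NUM ID SEMI

Derivation:
pos=0: emit RPAREN ')'
pos=2: emit SEMI ';'
pos=4: enter COMMENT mode (saw '/*')
exit COMMENT mode (now at pos=19)
pos=20: emit ID 'n' (now at pos=21)
pos=21: enter STRING mode
pos=21: emit STR "yes" (now at pos=26)
pos=27: enter STRING mode
pos=27: emit STR "hi" (now at pos=31)
pos=31: emit NUM '42' (now at pos=33)
pos=34: emit ID 'n' (now at pos=35)
pos=35: emit SEMI ';'
DONE. 8 tokens: [RPAREN, SEMI, ID, STR, STR, NUM, ID, SEMI]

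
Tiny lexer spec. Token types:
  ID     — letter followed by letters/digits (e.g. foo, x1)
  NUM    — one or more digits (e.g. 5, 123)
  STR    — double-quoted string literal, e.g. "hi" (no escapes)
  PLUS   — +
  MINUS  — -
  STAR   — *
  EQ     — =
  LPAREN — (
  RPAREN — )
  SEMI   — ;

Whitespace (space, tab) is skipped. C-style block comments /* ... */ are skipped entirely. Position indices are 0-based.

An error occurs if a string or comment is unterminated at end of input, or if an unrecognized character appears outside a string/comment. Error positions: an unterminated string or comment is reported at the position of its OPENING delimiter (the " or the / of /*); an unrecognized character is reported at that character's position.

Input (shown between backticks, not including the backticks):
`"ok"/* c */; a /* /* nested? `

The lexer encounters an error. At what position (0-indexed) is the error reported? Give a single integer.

pos=0: enter STRING mode
pos=0: emit STR "ok" (now at pos=4)
pos=4: enter COMMENT mode (saw '/*')
exit COMMENT mode (now at pos=11)
pos=11: emit SEMI ';'
pos=13: emit ID 'a' (now at pos=14)
pos=15: enter COMMENT mode (saw '/*')
pos=15: ERROR — unterminated comment (reached EOF)

Answer: 15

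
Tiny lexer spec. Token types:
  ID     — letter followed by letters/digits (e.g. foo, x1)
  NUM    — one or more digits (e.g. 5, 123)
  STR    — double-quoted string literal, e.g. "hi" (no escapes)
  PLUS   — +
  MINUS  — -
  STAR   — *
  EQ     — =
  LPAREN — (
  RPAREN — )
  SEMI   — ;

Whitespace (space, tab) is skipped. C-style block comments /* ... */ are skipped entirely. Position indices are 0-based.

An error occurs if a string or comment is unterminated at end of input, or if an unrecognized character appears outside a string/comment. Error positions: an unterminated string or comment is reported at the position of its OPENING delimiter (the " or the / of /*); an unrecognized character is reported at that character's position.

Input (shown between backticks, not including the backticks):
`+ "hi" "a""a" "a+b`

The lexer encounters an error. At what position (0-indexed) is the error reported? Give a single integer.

pos=0: emit PLUS '+'
pos=2: enter STRING mode
pos=2: emit STR "hi" (now at pos=6)
pos=7: enter STRING mode
pos=7: emit STR "a" (now at pos=10)
pos=10: enter STRING mode
pos=10: emit STR "a" (now at pos=13)
pos=14: enter STRING mode
pos=14: ERROR — unterminated string

Answer: 14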